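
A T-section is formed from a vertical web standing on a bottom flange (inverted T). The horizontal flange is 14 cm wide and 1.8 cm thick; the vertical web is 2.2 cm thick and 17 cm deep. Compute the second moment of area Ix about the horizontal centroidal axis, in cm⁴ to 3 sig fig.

Treat the section as a set of non-overlapping primitives; coordinates are from the bounding-box lower-left.
Flange: 14 × 1.8, A = 25.2 cm², y = 0.9 cm, Ī = 6.804 cm⁴.
Web: 2.2 × 17, A = 37.4 cm², y = 10.3 cm, Ī = 900.72 cm⁴.
Centroid: ȳ = ΣA·y / ΣA = 6.516 cm.
Transfer each piece to the horizontal centroidal axis using Ī + A·d² with d = y − 6.516:
  flange: d = -5.616 cm → contributes +801.59 cm⁴
  web: d = 3.784 cm → contributes +1436.2 cm⁴
Total I = 2237.8 cm⁴.

Ix ≈ 2240 cm⁴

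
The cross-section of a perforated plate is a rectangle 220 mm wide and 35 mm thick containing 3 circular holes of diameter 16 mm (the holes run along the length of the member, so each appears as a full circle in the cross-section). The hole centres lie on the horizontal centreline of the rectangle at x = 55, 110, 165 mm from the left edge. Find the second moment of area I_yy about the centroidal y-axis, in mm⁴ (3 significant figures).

I_yy ≈ 2.98 × 10⁷ mm⁴

Treat the section as a set of non-overlapping primitives; coordinates are from the bounding-box lower-left.
Plate: 220 × 35, A = 7 700 mm², x = 110 mm, Ī = 31 056 667 mm⁴.
Hole 1 (subtracted): ⌀16, A = 201.06 mm², x = 55 mm, Ī = 3 217 mm⁴.
Hole 2 (subtracted): ⌀16, A = 201.06 mm², x = 110 mm, Ī = 3 217 mm⁴.
Hole 3 (subtracted): ⌀16, A = 201.06 mm², x = 165 mm, Ī = 3 217 mm⁴.
By symmetry the centroid is at mid-width, x̄ = 110 mm.
Transfer each piece to the centroidal y-axis using Ī + A·d² with d = x − 110:
  plate: d = 0 mm → contributes +31 056 667 mm⁴
  hole 1: d = -55 mm → contributes −611 429 mm⁴
  hole 2: d = 0 mm → contributes −3 217 mm⁴
  hole 3: d = 55 mm → contributes −611 429 mm⁴
Total I = 29 830 591 mm⁴.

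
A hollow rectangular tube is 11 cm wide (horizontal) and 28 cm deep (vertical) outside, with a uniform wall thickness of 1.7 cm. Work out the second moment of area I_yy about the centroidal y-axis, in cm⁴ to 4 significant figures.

Treat the section as a set of non-overlapping primitives; coordinates are from the bounding-box lower-left.
Outer rectangle: 11 × 28, A = 308 cm², x = 5.5 cm, Ī = 3105.67 cm⁴.
Inner void (subtracted): 7.6 × 24.6, A = 186.96 cm², x = 5.5 cm, Ī = 899.901 cm⁴.
By symmetry the centroid is at mid-width, x̄ = 5.5 cm.
All pieces are centred on the centroidal y-axis, so I = ΣĪ (holes subtracted) = 2205.77 cm⁴.

I_yy ≈ 2206 cm⁴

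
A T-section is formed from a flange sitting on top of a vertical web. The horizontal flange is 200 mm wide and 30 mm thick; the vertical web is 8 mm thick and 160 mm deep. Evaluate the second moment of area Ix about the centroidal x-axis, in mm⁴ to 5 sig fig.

Ix ≈ 1.2702 × 10⁷ mm⁴

Treat the section as a set of non-overlapping primitives; coordinates are from the bounding-box lower-left.
Flange: 200 × 30, A = 6 000 mm², y = 175 mm, Ī = 450 000 mm⁴.
Web: 8 × 160, A = 1 280 mm², y = 80 mm, Ī = 2 730 667 mm⁴.
Centroid: ȳ = ΣA·y / ΣA = 158.2967 mm.
Transfer each piece to the centroidal x-axis using Ī + A·d² with d = y − 158.2967:
  flange: d = 16.7033 mm → contributes +2 124 001 mm⁴
  web: d = -78.2967 mm → contributes +10 577 545 mm⁴
Total I = 12 701 546 mm⁴.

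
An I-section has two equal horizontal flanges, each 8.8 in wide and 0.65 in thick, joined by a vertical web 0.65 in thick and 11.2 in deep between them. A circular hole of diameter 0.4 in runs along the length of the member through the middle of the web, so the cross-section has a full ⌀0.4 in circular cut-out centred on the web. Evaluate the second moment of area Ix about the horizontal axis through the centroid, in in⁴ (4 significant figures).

Ix ≈ 478.1 in⁴

Break the section into simple shapes (no overlaps), measuring from the bottom-left corner of the bounding box.
Bottom flange: 8.8 × 0.65, A = 5.72 in², y = 0.325 in, Ī = 0.201392 in⁴.
Web: 0.65 × 11.2, A = 7.28 in², y = 6.25 in, Ī = 76.1003 in⁴.
Top flange: 8.8 × 0.65, A = 5.72 in², y = 12.175 in, Ī = 0.201392 in⁴.
Hole (subtracted): ⌀0.4, A = 0.125664 in², y = 6.25 in, Ī = 0.00125664 in⁴.
By symmetry the centroid is at mid-height, ȳ = 6.25 in.
Transfer each piece to the horizontal axis through the centroid using Ī + A·d² with d = y − 6.25:
  bottom flange: d = -5.925 in → contributes +201.006 in⁴
  web: d = 0 in → contributes +76.1003 in⁴
  top flange: d = 5.925 in → contributes +201.006 in⁴
  hole: d = 0 in → contributes −0.00125664 in⁴
Total I = 478.11 in⁴.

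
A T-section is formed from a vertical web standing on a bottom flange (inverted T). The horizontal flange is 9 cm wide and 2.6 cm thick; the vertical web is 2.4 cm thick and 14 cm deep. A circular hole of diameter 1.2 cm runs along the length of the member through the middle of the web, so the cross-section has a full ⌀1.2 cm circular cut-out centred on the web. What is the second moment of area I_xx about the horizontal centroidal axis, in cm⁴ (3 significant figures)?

I_xx ≈ 1500 cm⁴

Split into non-overlapping primitives; take the origin at the lower-left of the bounding box.
Flange: 9 × 2.6, A = 23.4 cm², y = 1.3 cm, Ī = 13.182 cm⁴.
Web: 2.4 × 14, A = 33.6 cm², y = 9.6 cm, Ī = 548.8 cm⁴.
Hole (subtracted): ⌀1.2, A = 1.131 cm², y = 9.6 cm, Ī = 0.10179 cm⁴.
Centroid: ȳ = ΣA·y / ΣA = 6.1237 cm.
Transfer each piece to the horizontal centroidal axis using Ī + A·d² with d = y − 6.1237:
  flange: d = -4.8237 cm → contributes +557.64 cm⁴
  web: d = 3.4763 cm → contributes +954.86 cm⁴
  hole: d = 3.4763 cm → contributes −13.77 cm⁴
Total I = 1498.7 cm⁴.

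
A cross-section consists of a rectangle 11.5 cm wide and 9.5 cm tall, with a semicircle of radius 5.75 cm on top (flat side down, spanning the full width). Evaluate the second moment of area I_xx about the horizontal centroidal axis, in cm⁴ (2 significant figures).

Decompose the section into non-overlapping parts with the origin at the bottom-left of its bounding rectangle.
Rectangular body: 11.5 × 9.5, A = 109.3 cm², y = 4.75 cm, Ī = 821.7 cm⁴.
Semicircular cap: semicircle r = 5.75, A = 51.93 cm², y = 11.94 cm, Ī = 120 cm⁴.
Centroid: ȳ = ΣA·y / ΣA = 7.067 cm.
Transfer each piece to the horizontal centroidal axis using Ī + A·d² with d = y − 7.067:
  rectangular body: d = -2.317 cm → contributes +1 408 cm⁴
  semicircular cap: d = 4.874 cm → contributes +1 354 cm⁴
Total I = 2 762 cm⁴.

I_xx ≈ 2800 cm⁴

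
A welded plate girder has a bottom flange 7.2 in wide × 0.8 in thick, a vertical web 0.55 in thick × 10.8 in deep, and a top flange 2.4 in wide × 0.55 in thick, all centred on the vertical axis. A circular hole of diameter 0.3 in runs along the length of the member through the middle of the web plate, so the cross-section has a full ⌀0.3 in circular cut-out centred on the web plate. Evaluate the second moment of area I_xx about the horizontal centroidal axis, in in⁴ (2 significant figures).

I_xx ≈ 240 in⁴

Break the section into simple shapes (no overlaps), measuring from the bottom-left corner of the bounding box.
Bottom plate: 7.2 × 0.8, A = 5.76 in², y = 0.4 in, Ī = 0.3072 in⁴.
Web plate: 0.55 × 10.8, A = 5.94 in², y = 6.2 in, Ī = 57.74 in⁴.
Top plate: 2.4 × 0.55, A = 1.32 in², y = 11.88 in, Ī = 0.03328 in⁴.
Hole (subtracted): ⌀0.3, A = 0.07069 in², y = 6.2 in, Ī = 0.0003976 in⁴.
Centroid: ȳ = ΣA·y / ΣA = 4.199 in.
Transfer each piece to the horizontal centroidal axis using Ī + A·d² with d = y − 4.199:
  bottom plate: d = -3.799 in → contributes +83.42 in⁴
  web plate: d = 2.001 in → contributes +81.53 in⁴
  top plate: d = 7.676 in → contributes +77.82 in⁴
  hole: d = 2.001 in → contributes −0.2835 in⁴
Total I = 242.5 in⁴.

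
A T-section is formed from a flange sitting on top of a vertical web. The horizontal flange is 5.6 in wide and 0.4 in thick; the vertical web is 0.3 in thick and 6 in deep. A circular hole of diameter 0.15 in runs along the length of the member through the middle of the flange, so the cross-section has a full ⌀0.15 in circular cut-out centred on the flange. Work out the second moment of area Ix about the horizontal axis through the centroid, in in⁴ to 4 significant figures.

Ix ≈ 15.61 in⁴

Decompose the section into non-overlapping parts with the origin at the bottom-left of its bounding rectangle.
Flange: 5.6 × 0.4, A = 2.24 in², y = 6.2 in, Ī = 0.0298667 in⁴.
Web: 0.3 × 6, A = 1.8 in², y = 3 in, Ī = 5.4 in⁴.
Hole (subtracted): ⌀0.15, A = 0.0176715 in², y = 6.2 in, Ī = 0.0000248505 in⁴.
Centroid: ȳ = ΣA·y / ΣA = 4.76799 in.
Transfer each piece to the horizontal axis through the centroid using Ī + A·d² with d = y − 4.76799:
  flange: d = 1.43201 in → contributes +4.62331 in⁴
  web: d = -1.76799 in → contributes +11.0264 in⁴
  hole: d = 1.43201 in → contributes −0.0362627 in⁴
Total I = 15.6135 in⁴.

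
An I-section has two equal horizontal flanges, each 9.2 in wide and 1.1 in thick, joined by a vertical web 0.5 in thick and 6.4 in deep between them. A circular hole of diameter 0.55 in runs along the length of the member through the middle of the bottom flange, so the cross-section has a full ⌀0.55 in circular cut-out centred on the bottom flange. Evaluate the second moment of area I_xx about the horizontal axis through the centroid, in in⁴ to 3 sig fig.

I_xx ≈ 294 in⁴

Treat the section as a set of non-overlapping primitives; coordinates are from the bounding-box lower-left.
Bottom flange: 9.2 × 1.1, A = 10.12 in², y = 0.55 in, Ī = 1.0204 in⁴.
Web: 0.5 × 6.4, A = 3.2 in², y = 4.3 in, Ī = 10.923 in⁴.
Top flange: 9.2 × 1.1, A = 10.12 in², y = 8.05 in, Ī = 1.0204 in⁴.
Hole (subtracted): ⌀0.55, A = 0.23758 in², y = 0.55 in, Ī = 0.0044918 in⁴.
Centroid: ȳ = ΣA·y / ΣA = 4.3384 in.
Transfer each piece to the horizontal axis through the centroid using Ī + A·d² with d = y − 4.3384:
  bottom flange: d = -3.7884 in → contributes +146.26 in⁴
  web: d = -0.038398 in → contributes +10.927 in⁴
  top flange: d = 3.7116 in → contributes +140.43 in⁴
  hole: d = -3.7884 in → contributes −3.4143 in⁴
Total I = 294.21 in⁴.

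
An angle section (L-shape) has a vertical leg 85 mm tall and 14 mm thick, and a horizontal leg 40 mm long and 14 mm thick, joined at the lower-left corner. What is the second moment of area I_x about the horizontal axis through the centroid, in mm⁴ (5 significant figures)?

I_x ≈ 1.0737 × 10⁶ mm⁴

Break the section into simple shapes (no overlaps), measuring from the bottom-left corner of the bounding box.
Vertical leg: 14 × 85, A = 1 190 mm², y = 42.5 mm, Ī = 716479.2 mm⁴.
Horizontal leg (remainder): 26 × 14, A = 364 mm², y = 7 mm, Ī = 5945.333 mm⁴.
Centroid: ȳ = ΣA·y / ΣA = 34.18468 mm.
Transfer each piece to the horizontal axis through the centroid using Ī + A·d² with d = y − 34.18468:
  vertical leg: d = 8.315315 mm → contributes +798761.1 mm⁴
  horizontal leg (remainder): d = -27.18468 mm → contributes +274943.9 mm⁴
Total I = 1 073 705 mm⁴.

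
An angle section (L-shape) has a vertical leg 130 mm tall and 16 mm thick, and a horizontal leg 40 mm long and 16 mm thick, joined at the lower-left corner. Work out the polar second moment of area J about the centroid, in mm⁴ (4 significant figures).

Decompose the section into non-overlapping parts with the origin at the bottom-left of its bounding rectangle.
Vertical leg: 16 × 130, A = 2 080 mm², y = 65 mm, Ī = 2 929 333 mm⁴.
Horizontal leg (remainder): 24 × 16, A = 384 mm², y = 8 mm, Ī = 8 192 mm⁴.
Centroid: ȳ = ΣA·y / ΣA = 56.1169 mm.
Transfer each piece to the centroidal x-axis using Ī + A·d² with d = y − 56.1169:
  vertical leg: d = 8.88312 mm → contributes +3 093 466 mm⁴
  horizontal leg (remainder): d = -48.1169 mm → contributes +897 242 mm⁴
Total I = 3 990 708 mm⁴.
For the y-axis: x̄ = 11.1169 mm.
Repeating about the centroidal y-axis gives I_y = 192 468 mm⁴.
Polar second moment: J = I_x + I_y = 4 183 175 mm⁴.

J ≈ 4.183 × 10⁶ mm⁴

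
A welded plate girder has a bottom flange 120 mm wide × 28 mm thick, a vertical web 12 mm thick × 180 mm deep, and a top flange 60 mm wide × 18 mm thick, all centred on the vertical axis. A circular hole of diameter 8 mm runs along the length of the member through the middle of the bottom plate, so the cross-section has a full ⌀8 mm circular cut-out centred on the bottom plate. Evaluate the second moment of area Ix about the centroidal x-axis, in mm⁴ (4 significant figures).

Ix ≈ 4.387 × 10⁷ mm⁴

Treat the section as a set of non-overlapping primitives; coordinates are from the bounding-box lower-left.
Bottom plate: 120 × 28, A = 3 360 mm², y = 14 mm, Ī = 219 520 mm⁴.
Web plate: 12 × 180, A = 2 160 mm², y = 118 mm, Ī = 5 832 000 mm⁴.
Top plate: 60 × 18, A = 1 080 mm², y = 217 mm, Ī = 29 160 mm⁴.
Hole (subtracted): ⌀8, A = 50.2655 mm², y = 14 mm, Ī = 201.062 mm⁴.
Centroid: ȳ = ΣA·y / ΣA = 81.7707 mm.
Transfer each piece to the centroidal x-axis using Ī + A·d² with d = y − 81.7707:
  bottom plate: d = -67.7707 mm → contributes +15 651 549 mm⁴
  web plate: d = 36.2293 mm → contributes +8 667 137 mm⁴
  top plate: d = 135.229 mm → contributes +19 779 085 mm⁴
  hole: d = -67.7707 mm → contributes −231 064 mm⁴
Total I = 43 866 707 mm⁴.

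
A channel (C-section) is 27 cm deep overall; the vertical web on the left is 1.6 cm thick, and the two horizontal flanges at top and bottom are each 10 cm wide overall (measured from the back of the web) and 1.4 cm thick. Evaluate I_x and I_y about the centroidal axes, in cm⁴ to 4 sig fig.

I_x ≈ 6482 cm⁴, I_y ≈ 528.2 cm⁴

Treat the section as a set of non-overlapping primitives; coordinates are from the bounding-box lower-left.
Web: 1.6 × 27, A = 43.2 cm², y = 13.5 cm, Ī = 2624.4 cm⁴.
Top flange (beyond web): 8.4 × 1.4, A = 11.76 cm², y = 26.3 cm, Ī = 1.9208 cm⁴.
Bottom flange (beyond web): 8.4 × 1.4, A = 11.76 cm², y = 0.7 cm, Ī = 1.9208 cm⁴.
By symmetry the centroid is at mid-height, ȳ = 13.5 cm.
Transfer each piece to the centroidal x-axis using Ī + A·d² with d = y − 13.5:
  web: d = 0 cm → contributes +2624.4 cm⁴
  top flange (beyond web): d = 12.8 cm → contributes +1928.68 cm⁴
  bottom flange (beyond web): d = -12.8 cm → contributes +1928.68 cm⁴
Total I = 6481.76 cm⁴.
For the y-axis: x̄ = 2.56259 cm.
Repeating about the centroidal y-axis gives I_y = 528.233 cm⁴.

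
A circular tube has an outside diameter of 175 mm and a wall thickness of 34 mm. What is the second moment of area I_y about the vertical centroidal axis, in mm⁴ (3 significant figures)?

I_y ≈ 3.96 × 10⁷ mm⁴

Treat the section as a set of non-overlapping primitives; coordinates are from the bounding-box lower-left.
Outer circle: ⌀175, A = 24 053 mm², x = 87.5 mm, Ī = 46 038 598 mm⁴.
Bore (subtracted): ⌀107, A = 8 992 mm², x = 87.5 mm, Ī = 6 434 355 mm⁴.
By symmetry the centroid is at mid-width, x̄ = 87.5 mm.
All pieces are centred on the vertical centroidal axis, so I = ΣĪ (holes subtracted) = 39 604 244 mm⁴.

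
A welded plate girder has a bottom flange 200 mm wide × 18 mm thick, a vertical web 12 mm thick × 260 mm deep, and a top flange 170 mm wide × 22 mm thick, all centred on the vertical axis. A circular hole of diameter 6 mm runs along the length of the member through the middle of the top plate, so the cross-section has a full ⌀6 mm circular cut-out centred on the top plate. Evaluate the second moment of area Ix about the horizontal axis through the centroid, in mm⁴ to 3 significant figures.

Ix ≈ 1.61 × 10⁸ mm⁴

Break the section into simple shapes (no overlaps), measuring from the bottom-left corner of the bounding box.
Bottom plate: 200 × 18, A = 3 600 mm², y = 9 mm, Ī = 97 200 mm⁴.
Web plate: 12 × 260, A = 3 120 mm², y = 148 mm, Ī = 17 576 000 mm⁴.
Top plate: 170 × 22, A = 3 740 mm², y = 289 mm, Ī = 150 847 mm⁴.
Hole (subtracted): ⌀6, A = 28.274 mm², y = 289 mm, Ī = 63.617 mm⁴.
Centroid: ȳ = ΣA·y / ΣA = 150.2 mm.
Transfer each piece to the horizontal axis through the centroid using Ī + A·d² with d = y − 150.2:
  bottom plate: d = -141.2 mm → contributes +71 872 327 mm⁴
  web plate: d = -2.2003 mm → contributes +17 591 105 mm⁴
  top plate: d = 138.8 mm → contributes +72 203 242 mm⁴
  hole: d = 138.8 mm → contributes −544 778 mm⁴
Total I = 161 121 896 mm⁴.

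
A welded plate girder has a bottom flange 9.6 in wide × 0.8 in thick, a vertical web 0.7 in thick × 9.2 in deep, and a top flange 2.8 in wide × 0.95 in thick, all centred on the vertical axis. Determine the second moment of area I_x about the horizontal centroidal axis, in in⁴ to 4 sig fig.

Decompose the section into non-overlapping parts with the origin at the bottom-left of its bounding rectangle.
Bottom plate: 9.6 × 0.8, A = 7.68 in², y = 0.4 in, Ī = 0.4096 in⁴.
Web plate: 0.7 × 9.2, A = 6.44 in², y = 5.4 in, Ī = 45.4235 in⁴.
Top plate: 2.8 × 0.95, A = 2.66 in², y = 10.475 in, Ī = 0.200054 in⁴.
Centroid: ȳ = ΣA·y / ΣA = 3.91606 in.
Transfer each piece to the horizontal centroidal axis using Ī + A·d² with d = y − 3.91606:
  bottom plate: d = -3.51606 in → contributes +95.355 in⁴
  web plate: d = 1.48394 in → contributes +59.6048 in⁴
  top plate: d = 6.55894 in → contributes +114.632 in⁴
Total I = 269.592 in⁴.

I_x ≈ 269.6 in⁴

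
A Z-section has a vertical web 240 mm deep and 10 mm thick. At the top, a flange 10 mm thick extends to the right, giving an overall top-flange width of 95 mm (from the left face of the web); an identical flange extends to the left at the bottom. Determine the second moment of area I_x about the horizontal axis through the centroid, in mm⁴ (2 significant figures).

I_x ≈ 3.4 × 10⁷ mm⁴

Decompose the section into non-overlapping parts with the origin at the bottom-left of its bounding rectangle.
Web: 10 × 240, A = 2 400 mm², y = 120 mm, Ī = 11 520 000 mm⁴.
Top flange (beyond web): 85 × 10, A = 850 mm², y = 235 mm, Ī = 7 083 mm⁴.
Bottom flange (beyond web): 85 × 10, A = 850 mm², y = 5 mm, Ī = 7 083 mm⁴.
Centroid: ȳ = ΣA·y / ΣA = 120 mm.
Transfer each piece to the horizontal axis through the centroid using Ī + A·d² with d = y − 120:
  web: d = 0 mm → contributes +11 520 000 mm⁴
  top flange (beyond web): d = 115 mm → contributes +11 248 333 mm⁴
  bottom flange (beyond web): d = -115 mm → contributes +11 248 333 mm⁴
Total I = 34 016 667 mm⁴.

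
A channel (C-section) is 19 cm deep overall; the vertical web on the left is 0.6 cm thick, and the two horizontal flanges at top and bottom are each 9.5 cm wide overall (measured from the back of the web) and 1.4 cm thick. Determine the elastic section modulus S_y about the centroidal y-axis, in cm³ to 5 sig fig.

S_y ≈ 57.451 cm³

Treat the section as a set of non-overlapping primitives; coordinates are from the bounding-box lower-left.
Web: 0.6 × 19, A = 11.4 cm², x = 0.3 cm, Ī = 0.342 cm⁴.
Top flange (beyond web): 8.9 × 1.4, A = 12.46 cm², x = 5.05 cm, Ī = 82.24638 cm⁴.
Bottom flange (beyond web): 8.9 × 1.4, A = 12.46 cm², x = 5.05 cm, Ī = 82.24638 cm⁴.
Centroid: x̄ = ΣA·x / ΣA = 3.559086 cm.
Transfer each piece to the centroidal y-axis using Ī + A·d² with d = x − 3.559086:
  web: d = -3.259086 cm → contributes +121.4287 cm⁴
  top flange (beyond web): d = 1.490914 cm → contributes +109.9428 cm⁴
  bottom flange (beyond web): d = 1.490914 cm → contributes +109.9428 cm⁴
Total I = 341.3143 cm⁴.
Extreme fibre distance c = 5.940914 cm; S = I/c = 57.45147 cm³.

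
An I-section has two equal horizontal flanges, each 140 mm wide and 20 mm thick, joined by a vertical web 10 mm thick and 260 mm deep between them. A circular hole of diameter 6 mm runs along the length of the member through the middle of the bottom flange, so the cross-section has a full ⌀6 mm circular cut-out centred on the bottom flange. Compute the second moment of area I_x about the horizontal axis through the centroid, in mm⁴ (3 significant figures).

I_x ≈ 1.24 × 10⁸ mm⁴

Treat the section as a set of non-overlapping primitives; coordinates are from the bounding-box lower-left.
Bottom flange: 140 × 20, A = 2 800 mm², y = 10 mm, Ī = 93 333 mm⁴.
Web: 10 × 260, A = 2 600 mm², y = 150 mm, Ī = 14 646 667 mm⁴.
Top flange: 140 × 20, A = 2 800 mm², y = 290 mm, Ī = 93 333 mm⁴.
Hole (subtracted): ⌀6, A = 28.274 mm², y = 10 mm, Ī = 63.617 mm⁴.
Centroid: ȳ = ΣA·y / ΣA = 150.48 mm.
Transfer each piece to the horizontal axis through the centroid using Ī + A·d² with d = y − 150.48:
  bottom flange: d = -140.48 mm → contributes +55 353 762 mm⁴
  web: d = -0.4844 mm → contributes +14 647 277 mm⁴
  top flange: d = 139.52 mm → contributes +54 594 219 mm⁴
  hole: d = -140.48 mm → contributes −558 082 mm⁴
Total I = 124 037 175 mm⁴.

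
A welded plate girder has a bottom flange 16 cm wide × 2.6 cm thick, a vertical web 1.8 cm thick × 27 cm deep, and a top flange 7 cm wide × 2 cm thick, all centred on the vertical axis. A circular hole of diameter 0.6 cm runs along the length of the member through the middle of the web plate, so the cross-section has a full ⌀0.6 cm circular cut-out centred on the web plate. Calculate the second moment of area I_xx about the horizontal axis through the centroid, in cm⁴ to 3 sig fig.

Treat the section as a set of non-overlapping primitives; coordinates are from the bounding-box lower-left.
Bottom plate: 16 × 2.6, A = 41.6 cm², y = 1.3 cm, Ī = 23.435 cm⁴.
Web plate: 1.8 × 27, A = 48.6 cm², y = 16.1 cm, Ī = 2952.5 cm⁴.
Top plate: 7 × 2, A = 14 cm², y = 30.6 cm, Ī = 4.6667 cm⁴.
Hole (subtracted): ⌀0.6, A = 0.28274 cm², y = 16.1 cm, Ī = 0.0063617 cm⁴.
Centroid: ȳ = ΣA·y / ΣA = 12.129 cm.
Transfer each piece to the horizontal axis through the centroid using Ī + A·d² with d = y − 12.129:
  bottom plate: d = -10.829 cm → contributes +4901.5 cm⁴
  web plate: d = 3.9712 cm → contributes +3718.9 cm⁴
  top plate: d = 18.471 cm → contributes +4781.3 cm⁴
  hole: d = 3.9712 cm → contributes −4.4654 cm⁴
Total I = 13 397 cm⁴.

I_xx ≈ 1.34 × 10⁴ cm⁴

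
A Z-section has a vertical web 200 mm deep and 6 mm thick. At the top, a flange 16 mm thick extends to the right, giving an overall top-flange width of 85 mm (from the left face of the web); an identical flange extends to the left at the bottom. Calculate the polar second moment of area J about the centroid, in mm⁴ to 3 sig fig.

Split into non-overlapping primitives; take the origin at the lower-left of the bounding box.
Web: 6 × 200, A = 1 200 mm², y = 100 mm, Ī = 4 000 000 mm⁴.
Top flange (beyond web): 79 × 16, A = 1 264 mm², y = 192 mm, Ī = 26 965 mm⁴.
Bottom flange (beyond web): 79 × 16, A = 1 264 mm², y = 8 mm, Ī = 26 965 mm⁴.
Centroid: ȳ = ΣA·y / ΣA = 100 mm.
Transfer each piece to the centroidal x-axis using Ī + A·d² with d = y − 100:
  web: d = 0 mm → contributes +4 000 000 mm⁴
  top flange (beyond web): d = 92 mm → contributes +10 725 461 mm⁴
  bottom flange (beyond web): d = -92 mm → contributes +10 725 461 mm⁴
Total I = 25 450 923 mm⁴.
For the y-axis: x̄ = 82 mm.
Repeating about the centroidal y-axis gives I_y = 5 884 571 mm⁴.
Polar second moment: J = I_x + I_y = 31 335 493 mm⁴.

J ≈ 3.13 × 10⁷ mm⁴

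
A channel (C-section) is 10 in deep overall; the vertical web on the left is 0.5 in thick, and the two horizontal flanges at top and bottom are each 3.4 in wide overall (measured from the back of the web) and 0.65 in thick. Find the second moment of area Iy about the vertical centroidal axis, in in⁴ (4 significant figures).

Iy ≈ 8.958 in⁴

Treat the section as a set of non-overlapping primitives; coordinates are from the bounding-box lower-left.
Web: 0.5 × 10, A = 5 in², x = 0.25 in, Ī = 0.104167 in⁴.
Top flange (beyond web): 2.9 × 0.65, A = 1.885 in², x = 1.95 in, Ī = 1.32107 in⁴.
Bottom flange (beyond web): 2.9 × 0.65, A = 1.885 in², x = 1.95 in, Ī = 1.32107 in⁴.
Centroid: x̄ = ΣA·x / ΣA = 0.980787 in.
Transfer each piece to the vertical centroidal axis using Ī + A·d² with d = x − 0.980787:
  web: d = -0.730787 in → contributes +2.77441 in⁴
  top flange (beyond web): d = 0.969213 in → contributes +3.09179 in⁴
  bottom flange (beyond web): d = 0.969213 in → contributes +3.09179 in⁴
Total I = 8.958 in⁴.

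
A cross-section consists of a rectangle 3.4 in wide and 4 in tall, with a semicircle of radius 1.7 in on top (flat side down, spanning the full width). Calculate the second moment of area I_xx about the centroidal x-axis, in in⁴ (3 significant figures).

I_xx ≈ 44.3 in⁴

Split into non-overlapping primitives; take the origin at the lower-left of the bounding box.
Rectangular body: 3.4 × 4, A = 13.6 in², y = 2 in, Ī = 18.133 in⁴.
Semicircular cap: semicircle r = 1.7, A = 4.5396 in², y = 4.7215 in, Ī = 0.9167 in⁴.
Centroid: ȳ = ΣA·y / ΣA = 2.6811 in.
Transfer each piece to the centroidal x-axis using Ī + A·d² with d = y − 2.6811:
  rectangular body: d = -0.68108 in → contributes +24.442 in⁴
  semicircular cap: d = 2.0404 in → contributes +19.817 in⁴
Total I = 44.258 in⁴.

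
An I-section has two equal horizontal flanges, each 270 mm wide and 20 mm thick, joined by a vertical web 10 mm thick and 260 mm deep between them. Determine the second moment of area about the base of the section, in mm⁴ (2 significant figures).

Decompose the section into non-overlapping parts with the origin at the bottom-left of its bounding rectangle.
Bottom flange: 270 × 20, A = 5 400 mm², y = 10 mm, Ī = 180 000 mm⁴.
Web: 10 × 260, A = 2 600 mm², y = 150 mm, Ī = 14 646 667 mm⁴.
Top flange: 270 × 20, A = 5 400 mm², y = 290 mm, Ī = 180 000 mm⁴.
Transfer each piece to the base of the section using Ī + A·d² with d = y − 0:
  bottom flange: d = 10 mm → contributes +720 000 mm⁴
  web: d = 150 mm → contributes +73 146 667 mm⁴
  top flange: d = 290 mm → contributes +454 320 000 mm⁴
Total I = 528 186 667 mm⁴.

I_base ≈ 5.3 × 10⁸ mm⁴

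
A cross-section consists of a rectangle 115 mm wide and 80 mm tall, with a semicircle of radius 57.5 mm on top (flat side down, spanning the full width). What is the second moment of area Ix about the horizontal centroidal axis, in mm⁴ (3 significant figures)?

Ix ≈ 1.99 × 10⁷ mm⁴

Split into non-overlapping primitives; take the origin at the lower-left of the bounding box.
Rectangular body: 115 × 80, A = 9 200 mm², y = 40 mm, Ī = 4 906 667 mm⁴.
Semicircular cap: semicircle r = 57.5, A = 5193.4 mm², y = 104.4 mm, Ī = 1 199 785 mm⁴.
Centroid: ȳ = ΣA·y / ΣA = 63.238 mm.
Transfer each piece to the horizontal centroidal axis using Ī + A·d² with d = y − 63.238:
  rectangular body: d = -23.238 mm → contributes +9 874 784 mm⁴
  semicircular cap: d = 41.166 mm → contributes +10 000 625 mm⁴
Total I = 19 875 409 mm⁴.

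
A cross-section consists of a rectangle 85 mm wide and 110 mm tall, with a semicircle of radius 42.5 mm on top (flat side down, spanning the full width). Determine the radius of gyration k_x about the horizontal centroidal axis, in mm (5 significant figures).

Break the section into simple shapes (no overlaps), measuring from the bottom-left corner of the bounding box.
Rectangular body: 85 × 110, A = 9 350 mm², y = 55 mm, Ī = 9 427 917 mm⁴.
Semicircular cap: semicircle r = 42.5, A = 2837.251 mm², y = 128.0376 mm, Ī = 358086.4 mm⁴.
Centroid: ȳ = ΣA·y / ΣA = 72.0035 mm.
Transfer each piece to the horizontal centroidal axis using Ī + A·d² with d = y − 72.0035:
  rectangular body: d = -17.0035 mm → contributes +12 131 178 mm⁴
  semicircular cap: d = 56.03406 mm → contributes +9 266 533 mm⁴
Total I = 21 397 711 mm⁴.
Radius of gyration: k = √(I/A) = √(21 397 711 / 12187.25) = 41.90162 mm.

k_x ≈ 41.902 mm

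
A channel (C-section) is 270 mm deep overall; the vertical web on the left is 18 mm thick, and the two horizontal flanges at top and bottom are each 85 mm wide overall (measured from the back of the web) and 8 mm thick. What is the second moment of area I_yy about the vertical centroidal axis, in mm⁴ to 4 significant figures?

I_yy ≈ 2.119 × 10⁶ mm⁴

Break the section into simple shapes (no overlaps), measuring from the bottom-left corner of the bounding box.
Web: 18 × 270, A = 4 860 mm², x = 9 mm, Ī = 131 220 mm⁴.
Top flange (beyond web): 67 × 8, A = 536 mm², x = 51.5 mm, Ī = 200 509 mm⁴.
Bottom flange (beyond web): 67 × 8, A = 536 mm², x = 51.5 mm, Ī = 200 509 mm⁴.
Centroid: x̄ = ΣA·x / ΣA = 16.6804 mm.
Transfer each piece to the vertical centroidal axis using Ī + A·d² with d = x − 16.6804:
  web: d = -7.68038 mm → contributes +417 903 mm⁴
  top flange (beyond web): d = 34.8196 mm → contributes +850 358 mm⁴
  bottom flange (beyond web): d = 34.8196 mm → contributes +850 358 mm⁴
Total I = 2 118 619 mm⁴.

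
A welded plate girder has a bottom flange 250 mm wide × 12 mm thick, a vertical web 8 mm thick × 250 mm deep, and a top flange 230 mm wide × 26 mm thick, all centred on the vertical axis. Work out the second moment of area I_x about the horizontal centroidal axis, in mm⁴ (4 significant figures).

I_x ≈ 1.591 × 10⁸ mm⁴

Break the section into simple shapes (no overlaps), measuring from the bottom-left corner of the bounding box.
Bottom plate: 250 × 12, A = 3 000 mm², y = 6 mm, Ī = 36 000 mm⁴.
Web plate: 8 × 250, A = 2 000 mm², y = 137 mm, Ī = 10 416 667 mm⁴.
Top plate: 230 × 26, A = 5 980 mm², y = 275 mm, Ī = 336 873 mm⁴.
Centroid: ȳ = ΣA·y / ΣA = 176.366 mm.
Transfer each piece to the horizontal centroidal axis using Ī + A·d² with d = y − 176.366:
  bottom plate: d = -170.366 mm → contributes +87 109 845 mm⁴
  web plate: d = -39.3661 mm → contributes +13 516 050 mm⁴
  top plate: d = 98.6339 mm → contributes +58 514 154 mm⁴
Total I = 159 140 048 mm⁴.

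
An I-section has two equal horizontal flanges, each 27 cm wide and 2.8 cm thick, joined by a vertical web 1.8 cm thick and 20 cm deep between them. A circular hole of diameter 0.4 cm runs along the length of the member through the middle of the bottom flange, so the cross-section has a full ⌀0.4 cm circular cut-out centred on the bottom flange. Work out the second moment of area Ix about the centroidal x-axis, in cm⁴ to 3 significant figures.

Ix ≈ 2.09 × 10⁴ cm⁴

Break the section into simple shapes (no overlaps), measuring from the bottom-left corner of the bounding box.
Bottom flange: 27 × 2.8, A = 75.6 cm², y = 1.4 cm, Ī = 49.392 cm⁴.
Web: 1.8 × 20, A = 36 cm², y = 12.8 cm, Ī = 1 200 cm⁴.
Top flange: 27 × 2.8, A = 75.6 cm², y = 24.2 cm, Ī = 49.392 cm⁴.
Hole (subtracted): ⌀0.4, A = 0.12566 cm², y = 1.4 cm, Ī = 0.0012566 cm⁴.
Centroid: ȳ = ΣA·y / ΣA = 12.808 cm.
Transfer each piece to the centroidal x-axis using Ī + A·d² with d = y − 12.808:
  bottom flange: d = -11.408 cm → contributes +9887.6 cm⁴
  web: d = -0.0076577 cm → contributes +1 200 cm⁴
  top flange: d = 11.392 cm → contributes +9861.2 cm⁴
  hole: d = -11.408 cm → contributes −16.354 cm⁴
Total I = 20 932 cm⁴.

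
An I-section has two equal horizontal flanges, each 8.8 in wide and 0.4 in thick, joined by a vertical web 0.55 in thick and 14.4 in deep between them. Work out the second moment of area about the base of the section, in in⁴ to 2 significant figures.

Split into non-overlapping primitives; take the origin at the lower-left of the bounding box.
Bottom flange: 8.8 × 0.4, A = 3.52 in², y = 0.2 in, Ī = 0.04693 in⁴.
Web: 0.55 × 14.4, A = 7.92 in², y = 7.6 in, Ī = 136.9 in⁴.
Top flange: 8.8 × 0.4, A = 3.52 in², y = 15 in, Ī = 0.04693 in⁴.
Transfer each piece to a horizontal axis along the bottom face using Ī + A·d² with d = y − 0:
  bottom flange: d = 0.2 in → contributes +0.1877 in⁴
  web: d = 7.6 in → contributes +594.3 in⁴
  top flange: d = 15 in → contributes +792 in⁴
Total I = 1 387 in⁴.

I_base ≈ 1400 in⁴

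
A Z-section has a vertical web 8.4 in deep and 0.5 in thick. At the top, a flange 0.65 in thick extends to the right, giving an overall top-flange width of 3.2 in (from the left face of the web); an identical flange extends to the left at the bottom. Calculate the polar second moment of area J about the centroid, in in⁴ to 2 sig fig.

Split into non-overlapping primitives; take the origin at the lower-left of the bounding box.
Web: 0.5 × 8.4, A = 4.2 in², y = 4.2 in, Ī = 24.7 in⁴.
Top flange (beyond web): 2.7 × 0.65, A = 1.755 in², y = 8.075 in, Ī = 0.06179 in⁴.
Bottom flange (beyond web): 2.7 × 0.65, A = 1.755 in², y = 0.325 in, Ī = 0.06179 in⁴.
Centroid: ȳ = ΣA·y / ΣA = 4.2 in.
Transfer each piece to the centroidal x-axis using Ī + A·d² with d = y − 4.2:
  web: d = 0 in → contributes +24.7 in⁴
  top flange (beyond web): d = 3.875 in → contributes +26.41 in⁴
  bottom flange (beyond web): d = -3.875 in → contributes +26.41 in⁴
Total I = 77.52 in⁴.
For the y-axis: x̄ = 2.95 in.
Repeating about the centroidal y-axis gives I_y = 11.21 in⁴.
Polar second moment: J = I_x + I_y = 88.73 in⁴.

J ≈ 89 in⁴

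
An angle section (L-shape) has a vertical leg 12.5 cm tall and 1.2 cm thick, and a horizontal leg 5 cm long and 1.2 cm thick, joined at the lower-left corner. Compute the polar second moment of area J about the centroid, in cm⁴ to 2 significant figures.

Break the section into simple shapes (no overlaps), measuring from the bottom-left corner of the bounding box.
Vertical leg: 1.2 × 12.5, A = 15 cm², y = 6.25 cm, Ī = 195.3 cm⁴.
Horizontal leg (remainder): 3.8 × 1.2, A = 4.56 cm², y = 0.6 cm, Ī = 0.5472 cm⁴.
Centroid: ȳ = ΣA·y / ΣA = 4.933 cm.
Transfer each piece to the centroidal x-axis using Ī + A·d² with d = y − 4.933:
  vertical leg: d = 1.317 cm → contributes +221.3 cm⁴
  horizontal leg (remainder): d = -4.333 cm → contributes +86.15 cm⁴
Total I = 307.5 cm⁴.
For the y-axis: x̄ = 1.183 cm.
Repeating about the centroidal y-axis gives I_y = 29.14 cm⁴.
Polar second moment: J = I_x + I_y = 336.6 cm⁴.

J ≈ 340 cm⁴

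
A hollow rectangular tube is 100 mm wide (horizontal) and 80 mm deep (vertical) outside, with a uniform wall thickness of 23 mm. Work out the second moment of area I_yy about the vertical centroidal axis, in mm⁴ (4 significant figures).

Split into non-overlapping primitives; take the origin at the lower-left of the bounding box.
Outer rectangle: 100 × 80, A = 8 000 mm², x = 50 mm, Ī = 6 666 667 mm⁴.
Inner void (subtracted): 54 × 34, A = 1 836 mm², x = 50 mm, Ī = 446 148 mm⁴.
By symmetry the centroid is at mid-width, x̄ = 50 mm.
All pieces are centred on the vertical centroidal axis, so I = ΣĪ (holes subtracted) = 6 220 519 mm⁴.

I_yy ≈ 6.221 × 10⁶ mm⁴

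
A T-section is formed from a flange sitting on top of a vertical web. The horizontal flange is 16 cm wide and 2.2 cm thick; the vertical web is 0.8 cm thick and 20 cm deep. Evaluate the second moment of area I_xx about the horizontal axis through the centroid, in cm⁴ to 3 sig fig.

I_xx ≈ 1900 cm⁴

Decompose the section into non-overlapping parts with the origin at the bottom-left of its bounding rectangle.
Flange: 16 × 2.2, A = 35.2 cm², y = 21.1 cm, Ī = 14.197 cm⁴.
Web: 0.8 × 20, A = 16 cm², y = 10 cm, Ī = 533.33 cm⁴.
Centroid: ȳ = ΣA·y / ΣA = 17.631 cm.
Transfer each piece to the horizontal axis through the centroid using Ī + A·d² with d = y − 17.631:
  flange: d = 3.4688 cm → contributes +437.73 cm⁴
  web: d = -7.6313 cm → contributes +1465.1 cm⁴
Total I = 1902.8 cm⁴.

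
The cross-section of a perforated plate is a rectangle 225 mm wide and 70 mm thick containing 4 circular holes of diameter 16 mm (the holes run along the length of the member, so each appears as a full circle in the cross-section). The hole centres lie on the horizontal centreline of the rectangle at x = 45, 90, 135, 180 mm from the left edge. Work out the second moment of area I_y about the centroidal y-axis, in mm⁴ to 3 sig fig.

Break the section into simple shapes (no overlaps), measuring from the bottom-left corner of the bounding box.
Plate: 225 × 70, A = 15 750 mm², x = 112.5 mm, Ī = 66 445 313 mm⁴.
Hole 1 (subtracted): ⌀16, A = 201.06 mm², x = 45 mm, Ī = 3 217 mm⁴.
Hole 2 (subtracted): ⌀16, A = 201.06 mm², x = 90 mm, Ī = 3 217 mm⁴.
Hole 3 (subtracted): ⌀16, A = 201.06 mm², x = 135 mm, Ī = 3 217 mm⁴.
Hole 4 (subtracted): ⌀16, A = 201.06 mm², x = 180 mm, Ī = 3 217 mm⁴.
By symmetry the centroid is at mid-width, x̄ = 112.5 mm.
Transfer each piece to the centroidal y-axis using Ī + A·d² with d = x − 112.5:
  plate: d = 0 mm → contributes +66 445 313 mm⁴
  hole 1: d = -67.5 mm → contributes −919 305 mm⁴
  hole 2: d = -22.5 mm → contributes −105 005 mm⁴
  hole 3: d = 22.5 mm → contributes −105 005 mm⁴
  hole 4: d = 67.5 mm → contributes −919 305 mm⁴
Total I = 64 396 692 mm⁴.

I_y ≈ 6.44 × 10⁷ mm⁴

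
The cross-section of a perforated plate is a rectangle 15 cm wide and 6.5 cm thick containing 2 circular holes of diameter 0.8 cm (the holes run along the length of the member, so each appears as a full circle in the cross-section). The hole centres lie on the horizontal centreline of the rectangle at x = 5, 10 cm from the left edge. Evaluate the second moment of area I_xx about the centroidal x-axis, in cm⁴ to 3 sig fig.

I_xx ≈ 343 cm⁴

Split into non-overlapping primitives; take the origin at the lower-left of the bounding box.
Plate: 15 × 6.5, A = 97.5 cm², y = 3.25 cm, Ī = 343.28 cm⁴.
Hole 1 (subtracted): ⌀0.8, A = 0.50265 cm², y = 3.25 cm, Ī = 0.020106 cm⁴.
Hole 2 (subtracted): ⌀0.8, A = 0.50265 cm², y = 3.25 cm, Ī = 0.020106 cm⁴.
By symmetry the centroid is at mid-height, ȳ = 3.25 cm.
All pieces are centred on the centroidal x-axis, so I = ΣĪ (holes subtracted) = 343.24 cm⁴.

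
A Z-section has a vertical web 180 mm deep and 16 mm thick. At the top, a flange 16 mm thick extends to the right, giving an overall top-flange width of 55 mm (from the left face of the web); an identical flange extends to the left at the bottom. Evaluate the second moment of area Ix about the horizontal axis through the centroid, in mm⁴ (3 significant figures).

Treat the section as a set of non-overlapping primitives; coordinates are from the bounding-box lower-left.
Web: 16 × 180, A = 2 880 mm², y = 90 mm, Ī = 7 776 000 mm⁴.
Top flange (beyond web): 39 × 16, A = 624 mm², y = 172 mm, Ī = 13 312 mm⁴.
Bottom flange (beyond web): 39 × 16, A = 624 mm², y = 8 mm, Ī = 13 312 mm⁴.
Centroid: ȳ = ΣA·y / ΣA = 90 mm.
Transfer each piece to the horizontal axis through the centroid using Ī + A·d² with d = y − 90:
  web: d = 0 mm → contributes +7 776 000 mm⁴
  top flange (beyond web): d = 82 mm → contributes +4 209 088 mm⁴
  bottom flange (beyond web): d = -82 mm → contributes +4 209 088 mm⁴
Total I = 16 194 176 mm⁴.

Ix ≈ 1.62 × 10⁷ mm⁴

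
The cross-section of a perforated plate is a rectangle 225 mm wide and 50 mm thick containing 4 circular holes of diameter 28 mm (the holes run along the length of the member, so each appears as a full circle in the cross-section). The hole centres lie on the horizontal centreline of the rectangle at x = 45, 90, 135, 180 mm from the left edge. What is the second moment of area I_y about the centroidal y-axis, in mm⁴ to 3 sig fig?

Decompose the section into non-overlapping parts with the origin at the bottom-left of its bounding rectangle.
Plate: 225 × 50, A = 11 250 mm², x = 112.5 mm, Ī = 47 460 938 mm⁴.
Hole 1 (subtracted): ⌀28, A = 615.75 mm², x = 45 mm, Ī = 30 172 mm⁴.
Hole 2 (subtracted): ⌀28, A = 615.75 mm², x = 90 mm, Ī = 30 172 mm⁴.
Hole 3 (subtracted): ⌀28, A = 615.75 mm², x = 135 mm, Ī = 30 172 mm⁴.
Hole 4 (subtracted): ⌀28, A = 615.75 mm², x = 180 mm, Ī = 30 172 mm⁴.
By symmetry the centroid is at mid-width, x̄ = 112.5 mm.
Transfer each piece to the centroidal y-axis using Ī + A·d² with d = x − 112.5:
  plate: d = 0 mm → contributes +47 460 938 mm⁴
  hole 1: d = -67.5 mm → contributes −2 835 693 mm⁴
  hole 2: d = -22.5 mm → contributes −341 896 mm⁴
  hole 3: d = 22.5 mm → contributes −341 896 mm⁴
  hole 4: d = 67.5 mm → contributes −2 835 693 mm⁴
Total I = 41 105 759 mm⁴.

I_y ≈ 4.11 × 10⁷ mm⁴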